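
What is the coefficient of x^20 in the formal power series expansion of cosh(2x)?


The Maclaurin series is cosh(t) = sum_{m>=0} t^(2m) / (2m)!, so substituting t = 2x, only even powers of x are nonzero, with coefficient of x^(2m) equal to 2^(2m) / (2m)!.
For x^20 the coefficient is 2^20/20! = 1048576/2432902008176640000 = 4/9280784638125.

4/9280784638125


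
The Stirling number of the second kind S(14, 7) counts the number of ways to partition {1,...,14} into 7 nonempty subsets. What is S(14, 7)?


Using the explicit formula S(n,k) = (1/k!) sum_{j=0}^{k} (-1)^(k-j) C(k,j) j^n:
S(14, 7) = 49329280
Equivalently, S(n,k) is n! times the coefficient of x^n in the EGF (e^x - 1)^k / k!.

49329280


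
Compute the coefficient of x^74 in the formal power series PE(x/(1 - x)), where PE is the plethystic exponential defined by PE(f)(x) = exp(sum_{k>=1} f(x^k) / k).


For f(x) = x/(1 - x) we have
sum_{k>=1} f(x^k) / k = sum_{k>=1} (1/k) * x^k / (1 - x^k) = sum_{k, m >= 1} x^(k m) / k,
which after exponentiating simplifies to
PE(x/(1 - x)) = prod_{k>=1} 1 / (1 - x^k).
This is the generating function for the partition function p(n), so the coefficient of x^74 is p(74).
Computing p(74) by dynamic programming over parts 1, 2, ..., 74: p(74) = 7089500.

7089500


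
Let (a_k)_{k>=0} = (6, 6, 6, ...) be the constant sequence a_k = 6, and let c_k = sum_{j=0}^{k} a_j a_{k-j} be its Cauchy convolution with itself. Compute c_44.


Since a_j = 6 for all j >= 0, the convolution sum becomes
c_k = sum_{j=0}^{k} 6 * 6 = 36 * (k + 1).
Equivalently, the generating function of (a_k) is 6/(1 - x) and its square is 36/(1 - x)^2 = sum_{k>=0} 36(k + 1) x^k.
For k = 44: 36 * 45 = 1620.

1620


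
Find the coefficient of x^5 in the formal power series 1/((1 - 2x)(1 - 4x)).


By partial fractions or Cauchy convolution:
The coefficient equals sum_{k=0}^{5} 2^k * 4^(5-k).
= 2016

2016


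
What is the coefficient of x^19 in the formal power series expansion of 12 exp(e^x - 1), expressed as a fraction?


exp(e^x - 1) is the exponential generating function for the Bell numbers Bell_k: exp(e^x - 1) = sum_{k>=0} Bell_k x^k / k!.
So the coefficient of x^19 in 12 exp(e^x - 1) is 12 Bell_19 / 19!.
Computing: Bell_19 = 5832742205057 and 19! = 121645100408832000, giving
12 * 5832742205057/121645100408832000 = 5832742205057/10137091700736000.

5832742205057/10137091700736000


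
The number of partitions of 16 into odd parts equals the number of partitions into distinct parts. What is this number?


Computing partitions of 16 into odd parts (1, 3, 5, ...):
Using the generating function prod_{k>=0} 1/(1-x^(2k+1)),
the count is 32

32


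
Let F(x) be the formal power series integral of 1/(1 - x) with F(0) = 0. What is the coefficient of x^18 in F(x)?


1/(1 - x) = sum_{k>=0} x^k. Integrating termwise and using F(0) = 0 gives
F(x) = sum_{k>=0} x^(k+1) / (k+1) = sum_{m>=1} x^m / m = -ln(1 - x).
So the coefficient of x^18 is 1/18 = 1/18.

1/18


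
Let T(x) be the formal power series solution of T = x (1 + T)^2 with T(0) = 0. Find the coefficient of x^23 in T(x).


Apply the Lagrange inversion formula: if T = x * phi(T) with phi(t) = (1 + t)^2, then [x^n] T = (1/n) [t^(n-1)] phi(t)^n = (1/n) [t^(n-1)] (1 + t)^(2n) = (1/n) C(2n, n-1).
Using the identity C(2n, n-1) = C(2n, n) * n / (n+1), the unscaled factor equals C(2n, n) / (n+1) = C_n, the n-th Catalan number.
For n = 23: C_23 = C(46, 23) / 24 = 8233430727600/24 = 343059613650 = 343059613650.

343059613650


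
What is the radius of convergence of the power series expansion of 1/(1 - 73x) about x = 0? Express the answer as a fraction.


Expanding 1/(1 - 73x) = sum_{k>=0} 73^k x^k, the series converges when |73x| < 1, i.e., |x| < 1/73.
So the radius of convergence is 1/73 = 1/73.

1/73


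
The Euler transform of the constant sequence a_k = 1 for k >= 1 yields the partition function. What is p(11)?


The Euler transform converts the sequence a_k = 1 into the number of integer partitions.
Using the recurrence or dynamic programming:
p(11) = 56

56


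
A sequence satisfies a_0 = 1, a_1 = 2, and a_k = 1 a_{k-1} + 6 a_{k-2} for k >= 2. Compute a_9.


The characteristic equation is t^2 - 1 t - 6 = 0, with roots r_1 = 3 and r_2 = -2 (so c_1 = r_1 + r_2, c_2 = -r_1 r_2 as required).
One can use the closed form a_n = A r_1^n + B r_2^n, but direct iteration is more reliable:
a_0 = 1, a_1 = 2, a_2 = 8, a_3 = 20, a_4 = 68, a_5 = 188, a_6 = 596, a_7 = 1724, a_8 = 5300, a_9 = 15644.
So a_9 = 15644.

15644


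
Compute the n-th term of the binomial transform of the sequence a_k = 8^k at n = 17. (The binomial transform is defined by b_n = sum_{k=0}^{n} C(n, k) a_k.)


With a_k = 8^k, b_n = sum_{k=0}^{n} C(n, k) 8^k = (1 + 8)^n by the binomial theorem.
For n = 17: (1 + 8)^17 = 9^17 = 16677181699666569.

16677181699666569


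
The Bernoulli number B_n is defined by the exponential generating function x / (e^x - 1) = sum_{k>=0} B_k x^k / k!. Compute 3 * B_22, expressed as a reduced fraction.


Bernoulli numbers can also be computed recursively via B_0 = 1 and sum_{j=0}^{m} C(m+1, j) B_j = 0 for m >= 1. Odd-index Bernoulli numbers vanish for k >= 3.
Computing B_22 = 854513/138, so 3 * B_22 = 3 * 854513/138 = 854513/46.

854513/46


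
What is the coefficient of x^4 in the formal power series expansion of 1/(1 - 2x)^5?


The general identity 1/(1 - c x)^r = sum_{k>=0} c^k C(k + r - 1, r - 1) x^k follows by substituting y = c x into 1/(1 - y)^r = sum_{k>=0} C(k + r - 1, r - 1) y^k.
For c = 2, r = 5, k = 4:
2^4 * C(8, 4) = 16 * 70 = 1120.

1120


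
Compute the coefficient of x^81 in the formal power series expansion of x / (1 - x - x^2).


Let f(x) = sum_{k>=0} a_k x^k. Multiplying f(x) * (1 - x - x^2) = x and matching coefficients gives a_0 = 0, a_1 = 1, and a_k = a_{k-1} + a_{k-2} for k >= 2. These are the Fibonacci numbers F_k.
Iterating from F_0 = 0, F_1 = 1:
F_0=0, F_1=1, F_2=1, F_3=2, F_4=3, F_5=5, F_6=8, F_7=13, F_8=21, F_9=34, ...
F_81 = 37889062373143906.

37889062373143906


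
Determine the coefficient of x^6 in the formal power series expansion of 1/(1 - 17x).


The geometric series identity gives 1/(1 - c x) = sum_{k>=0} c^k x^k, so the coefficient of x^k is c^k.
Here c = 17 and k = 6.
Computing: 17^6 = 24137569

24137569


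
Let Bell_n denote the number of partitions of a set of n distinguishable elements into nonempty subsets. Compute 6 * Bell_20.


Bell_20 can be computed from the Bell triangle or from Dobinski's identity Bell_n = (1/e) * sum_{k>=0} k^n / k!.
Computing Bell_20 = 51724158235372.
Then 6 * 51724158235372 = 310344949412232.

310344949412232


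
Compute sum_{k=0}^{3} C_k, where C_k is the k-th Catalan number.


C_0 through C_3: 1, 1, 2, 5
Sum = 1 + 1 + 2 + 5
= 9

9


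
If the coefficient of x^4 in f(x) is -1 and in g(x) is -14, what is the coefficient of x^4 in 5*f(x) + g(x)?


Scalar multiplication scales coefficients: 5 * -1 = -5.
Then add the g coefficient: -5 + -14
= -19

-19


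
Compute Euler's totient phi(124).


phi(n) counts integers in [1, n] coprime to n. Using the multiplicative formula phi(n) = n * prod_{p | n} (1 - 1/p):
124 = 2^2 * 31, so
phi(124) = 124 * (1 - 1/2) * (1 - 1/31) = 60.

60


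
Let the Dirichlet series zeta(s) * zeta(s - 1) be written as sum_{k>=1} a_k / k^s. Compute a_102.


Convolution gives a_k = sum_{d | k} d * 1 = sum_{d | k} d = sigma(k), the sum of positive divisors of k.
For k = 102, the divisors are 1, 2, 3, 6, 17, 34, 51, 102, so
sigma(102) = 1 + 2 + 3 + 6 + 17 + 34 + 51 + 102 = 216.

216


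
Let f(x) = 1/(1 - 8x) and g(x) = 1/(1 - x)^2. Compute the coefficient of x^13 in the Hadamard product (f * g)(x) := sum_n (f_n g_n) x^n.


f has coefficients f_k = 8^k. For g = 1/(1 - x)^2 the coefficient is g_k = C(k + 1, 1) = k + 1. The Hadamard coefficient is (f * g)_k = 8^k * (k + 1).
For k = 13: 8^13 * 14 = 549755813888 * 14 = 7696581394432.

7696581394432


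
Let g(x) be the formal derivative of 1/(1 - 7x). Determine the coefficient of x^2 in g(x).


Differentiate termwise: d/dx sum_{k>=0} 7^k x^k = sum_{k>=1} k 7^k x^(k-1) = sum_{j>=0} (j+1) 7^(j+1) x^j.
Equivalently, d/dx [1/(1 - 7x)] = 7/(1 - 7x)^2.
For j = 2: 3 * 7^3 = 3 * 343 = 1029.

1029


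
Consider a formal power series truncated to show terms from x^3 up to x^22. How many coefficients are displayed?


From x^3 to x^22 inclusive, the count is 22 - 3 + 1 = 20.

20


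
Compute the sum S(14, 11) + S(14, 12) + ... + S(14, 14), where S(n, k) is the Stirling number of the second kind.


By definition, S(n, k) counts partitions of an n-set into exactly k nonempty blocks.
Computing row n = 14 for k = 11..14:
S(14, k): 66066, 3367, 91, 1
Sum = 69525.

69525


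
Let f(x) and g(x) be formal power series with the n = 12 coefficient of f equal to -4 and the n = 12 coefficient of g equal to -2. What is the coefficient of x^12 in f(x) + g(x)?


Addition of formal power series is termwise.
The coefficient of x^12 in f + g = -4 + -2
= -6

-6


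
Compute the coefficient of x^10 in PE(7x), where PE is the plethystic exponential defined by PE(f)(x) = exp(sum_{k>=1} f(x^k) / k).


With f(x) = 7x, the exponent is sum_{k>=1} 7 x^k / k = 7 * (-ln(1 - x)). Exponentiating:
PE(7x) = exp(-7 ln(1 - x)) = 1/(1 - x)^7.
By the negative binomial expansion, [x^n] 1/(1 - x)^7 = C(n + 6, 6).
For n = 10: C(16, 6) = 8008.

8008


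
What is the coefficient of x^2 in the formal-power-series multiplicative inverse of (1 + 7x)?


The inverse is 1/(1 + 7x). Apply the geometric identity 1/(1 - y) = sum_{k>=0} y^k with y = -7x:
1/(1 + 7x) = sum_{k>=0} (-7)^k x^k.
So the coefficient of x^2 is (-7)^2 = 49.

49


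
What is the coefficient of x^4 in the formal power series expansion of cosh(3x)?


The Maclaurin series is cosh(t) = sum_{m>=0} t^(2m) / (2m)!, so substituting t = 3x, only even powers of x are nonzero, with coefficient of x^(2m) equal to 3^(2m) / (2m)!.
For x^4 the coefficient is 3^4/4! = 81/24 = 27/8.

27/8


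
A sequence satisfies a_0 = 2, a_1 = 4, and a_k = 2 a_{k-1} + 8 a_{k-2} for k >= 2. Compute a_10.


The characteristic equation is t^2 - 2 t - 8 = 0, with roots r_1 = 4 and r_2 = -2 (so c_1 = r_1 + r_2, c_2 = -r_1 r_2 as required).
One can use the closed form a_n = A r_1^n + B r_2^n, but direct iteration is more reliable:
a_0 = 2, a_1 = 4, a_2 = 24, a_3 = 80, a_4 = 352, a_5 = 1344, a_6 = 5504, a_7 = 21760, a_8 = 87552, a_9 = 349184, a_10 = 1398784.
So a_10 = 1398784.

1398784


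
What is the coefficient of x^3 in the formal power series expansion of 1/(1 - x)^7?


The expansion 1/(1 - x)^r = sum_{k>=0} C(k + r - 1, r - 1) x^k follows from the multiset / negative-binomial theorem (or from repeated differentiation of the geometric series).
For r = 7 and k = 3:
C(9, 6) = 362880 / (720 * 6) = 84.

84


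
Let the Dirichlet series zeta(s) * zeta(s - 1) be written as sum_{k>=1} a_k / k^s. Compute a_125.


Convolution gives a_k = sum_{d | k} d * 1 = sum_{d | k} d = sigma(k), the sum of positive divisors of k.
For k = 125, the divisors are 1, 5, 25, 125, so
sigma(125) = 1 + 5 + 25 + 125 = 156.

156


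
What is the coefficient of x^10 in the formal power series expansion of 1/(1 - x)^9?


The negative binomial / multiset identity is
1/(1 - x)^r = sum_{k>=0} C(k + r - 1, r - 1) x^k.
Here r = 9 and k = 10, so the coefficient is
C(10 + 8, 8) = C(18, 8)
= 43758

43758


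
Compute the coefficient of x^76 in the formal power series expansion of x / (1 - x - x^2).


Let f(x) = sum_{k>=0} a_k x^k. Multiplying f(x) * (1 - x - x^2) = x and matching coefficients gives a_0 = 0, a_1 = 1, and a_k = a_{k-1} + a_{k-2} for k >= 2. These are the Fibonacci numbers F_k.
Iterating from F_0 = 0, F_1 = 1:
F_0=0, F_1=1, F_2=1, F_3=2, F_4=3, F_5=5, F_6=8, F_7=13, F_8=21, F_9=34, ...
F_76 = 3416454622906707.

3416454622906707


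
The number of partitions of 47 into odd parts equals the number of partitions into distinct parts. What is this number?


Computing partitions of 47 into odd parts (1, 3, 5, ...):
Using the generating function prod_{k>=0} 1/(1-x^(2k+1)),
the count is 2590

2590


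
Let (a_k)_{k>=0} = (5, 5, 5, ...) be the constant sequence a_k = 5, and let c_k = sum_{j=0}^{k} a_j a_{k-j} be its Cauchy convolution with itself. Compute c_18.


Since a_j = 5 for all j >= 0, the convolution sum becomes
c_k = sum_{j=0}^{k} 5 * 5 = 25 * (k + 1).
Equivalently, the generating function of (a_k) is 5/(1 - x) and its square is 25/(1 - x)^2 = sum_{k>=0} 25(k + 1) x^k.
For k = 18: 25 * 19 = 475.

475


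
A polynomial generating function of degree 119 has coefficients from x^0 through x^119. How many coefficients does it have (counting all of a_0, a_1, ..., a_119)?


A polynomial of degree 119 takes the form a_0 + a_1 x + ... + a_119 x^119.
The number of coefficients is 119 + 1 = 120.

120


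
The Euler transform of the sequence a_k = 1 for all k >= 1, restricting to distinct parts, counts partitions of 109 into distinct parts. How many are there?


Partitions of 109 into distinct parts can be computed via generating function.
Product (1+x)(1+x^2)(1+x^3)...
The coefficient of x^109 = 927406

927406


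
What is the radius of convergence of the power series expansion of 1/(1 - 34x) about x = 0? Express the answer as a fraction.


Expanding 1/(1 - 34x) = sum_{k>=0} 34^k x^k, the series converges when |34x| < 1, i.e., |x| < 1/34.
So the radius of convergence is 1/34 = 1/34.

1/34


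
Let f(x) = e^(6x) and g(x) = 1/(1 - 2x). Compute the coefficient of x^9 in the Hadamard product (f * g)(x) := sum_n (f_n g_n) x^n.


Expanding: f_k = 6^k/k! (from e^(6x)) and g_k = 2^k (from 1/(1 - 2x)). So the Hadamard coefficient (f * g)_k = 6^k 2^k / k! = (12)^k / k!.
For k = 9: 12^9/9! = 5159780352/362880 = 497664/35.

497664/35


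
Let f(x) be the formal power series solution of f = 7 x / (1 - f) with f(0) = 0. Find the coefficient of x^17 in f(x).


Apply Lagrange inversion: f = 7 x * phi(f) with phi(t) = 1/(1 - t), so
[x^n] f = 7^n * (1/n) [t^(n-1)] phi(t)^n = 7^n * (1/n) [t^(n-1)] (1 - t)^(-n) = 7^n * (1/n) C(2n - 2, n - 1) = 7^n * C_{n-1}.
For n = 17: C_16 = C(32, 16) / 17 = 601080390/17 = 35357670.
With the 7^17 = 232630513987207 factor, the coefficient is 232630513987207 * 35357670 = 8225272945490049327690.

8225272945490049327690


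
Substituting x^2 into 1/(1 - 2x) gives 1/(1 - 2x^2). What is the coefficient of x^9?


Since 1/(1 - 2x^2) only has even powers of x,
the coefficient of x^9 (odd) is 0.

0


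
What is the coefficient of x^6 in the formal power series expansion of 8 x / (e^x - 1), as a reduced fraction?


The exponential generating function for Bernoulli numbers is
x / (e^x - 1) = sum_{k>=0} B_k x^k / k!.
So the coefficient of x^6 in 8 x / (e^x - 1) is 8 B_6 / 6!.
Computing: B_6 = 1/42, 6! = 720, giving
8 * 1/42 / 720 = 1/3780.

1/3780


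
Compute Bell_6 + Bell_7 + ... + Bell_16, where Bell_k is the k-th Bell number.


Recall Bell_k counts set partitions of a k-set (with Bell_0 = 1 by convention).
Bell_6 through Bell_16: 203, 877, 4140, 21147, 115975, 678570, 4213597, 27644437, 190899322, 1382958545, 10480142147
Sum = 203 + 877 + 4140 + 21147 + 115975 + 678570 + 4213597 + 27644437 + 190899322 + 1382958545 + 10480142147 = 12086678960.

12086678960


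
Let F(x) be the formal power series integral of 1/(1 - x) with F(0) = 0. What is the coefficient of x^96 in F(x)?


1/(1 - x) = sum_{k>=0} x^k. Integrating termwise and using F(0) = 0 gives
F(x) = sum_{k>=0} x^(k+1) / (k+1) = sum_{m>=1} x^m / m = -ln(1 - x).
So the coefficient of x^96 is 1/96 = 1/96.

1/96


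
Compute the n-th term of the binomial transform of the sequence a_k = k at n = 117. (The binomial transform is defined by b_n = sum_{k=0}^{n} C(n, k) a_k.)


With a_k = k, b_n = sum_{k=0}^{n} C(n, k) k. Using k * C(n, k) = n * C(n-1, k-1) gives b_n = n * sum_{k>=1} C(n-1, k-1) = n * 2^(n-1).
For n = 117: 117 * 2^116 = 117 * 83076749736557242056487941267521536 = 9719979719177197320609089128300019712.

9719979719177197320609089128300019712


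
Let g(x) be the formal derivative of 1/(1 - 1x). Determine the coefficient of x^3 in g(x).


Differentiate termwise: d/dx sum_{k>=0} 1^k x^k = sum_{k>=1} k 1^k x^(k-1) = sum_{j>=0} (j+1) 1^(j+1) x^j.
Equivalently, d/dx [1/(1 - 1x)] = 1/(1 - 1x)^2.
For j = 3: 4 * 1^4 = 4 * 1 = 4.

4


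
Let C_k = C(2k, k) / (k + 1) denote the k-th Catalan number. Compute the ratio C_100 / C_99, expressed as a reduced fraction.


Using C_k = (2k)! / (k! (k+1)!), the ratio C_{k+1}/C_k simplifies to
C_{k+1}/C_k = [(2k+2)! / ((k+1)! (k+2)!)] * [k! (k+1)! / (2k)!]
 = (2k+2)(2k+1) / ((k+1)(k+2)) = 2(2k+1) / (k+2).
For k = 99: 2(2*99 + 1) / (99 + 2) = 398/101 = 398/101.

398/101


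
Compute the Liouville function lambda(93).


The Liouville function is lambda(k) = (-1)^Omega(k), where Omega(k) counts the prime factors of k with multiplicity.
Factoring: 93 = 3 * 31, so Omega(93) = 2.
lambda(93) = (-1)^2 = 1.

1


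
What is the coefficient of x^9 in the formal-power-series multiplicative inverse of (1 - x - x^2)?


Let the inverse be f(x) = sum_{k>=0} a_k x^k. From f(x) * (1 - x - x^2) = 1 and matching coefficients:
 x^0: a_0 = 1.
 x^1: a_1 - a_0 = 0, so a_1 = 1.
 x^k (k >= 2): a_k - a_{k-1} - a_{k-2} = 0, i.e. a_k = a_{k-1} + a_{k-2}.
This is the Fibonacci-type recurrence shifted so that a_0 = a_1 = 1.
Iterating: a_0=1, a_1=1, a_2=2, a_3=3, a_4=5, a_5=8, a_6=13, a_7=21, a_8=34, a_9=55
a_9 = 55.

55


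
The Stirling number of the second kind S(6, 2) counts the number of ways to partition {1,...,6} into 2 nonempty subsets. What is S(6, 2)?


Using the explicit formula S(n,k) = (1/k!) sum_{j=0}^{k} (-1)^(k-j) C(k,j) j^n:
S(6, 2) = 31
Equivalently, S(n,k) is n! times the coefficient of x^n in the EGF (e^x - 1)^k / k!.

31


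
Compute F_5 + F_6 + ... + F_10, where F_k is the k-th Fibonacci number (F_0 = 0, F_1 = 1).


Use the identity sum_{k=0}^{N} F_k = F_{N+2} - 1 (which follows from F_{k+2} - F_{k+1} = F_k). Then
sum_{k=5}^{10} F_k = (F_{12} - 1) - (F_{6} - 1) = F_{12} - F_{6}.
Computing: F_{12} = 144, F_{6} = 8, so
Sum = 144 - 8 = 136.

136


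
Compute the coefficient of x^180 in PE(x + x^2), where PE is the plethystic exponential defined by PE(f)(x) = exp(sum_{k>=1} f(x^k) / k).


With f(x) = x + x^2, the exponent is sum_{k>=1} (x^k + x^(2k)) / k = -ln(1 - x) - ln(1 - x^2). Exponentiating:
PE(x + x^2) = 1 / ((1 - x)(1 - x^2)).
This is the generating function for partitions of n into parts of size 1 or 2. The number of 2's can be any j in 0..90, and the rest are 1's, so
[x^180] = floor(180/2) + 1 = 91.

91


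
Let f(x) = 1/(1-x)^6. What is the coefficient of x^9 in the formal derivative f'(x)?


Differentiate: d/dx [ 1/(1-x)^r ] = r / (1-x)^(r+1).
Here r = 6, so f'(x) = 6 / (1-x)^7.
The expansion of 1/(1-x)^(r+1) has coefficient of x^n equal to C(n+r, r).
So the coefficient of x^9 in f'(x) is
6 * C(15, 6) = 6 * 5005 = 30030

30030


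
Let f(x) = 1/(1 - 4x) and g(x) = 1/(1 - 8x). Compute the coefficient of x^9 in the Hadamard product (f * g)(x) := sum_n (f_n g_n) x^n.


f has coefficients f_k = 4^k and g has coefficients g_k = 8^k, so the Hadamard product has coefficient (f*g)_k = 4^k * 8^k = 32^k.
For k = 9: 32^9 = 35184372088832.

35184372088832


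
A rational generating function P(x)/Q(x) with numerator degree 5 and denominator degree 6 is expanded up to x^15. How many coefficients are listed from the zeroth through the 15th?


Expanding up to x^15 gives the coefficients for x^0, x^1, ..., x^15.
That is 15 + 1 = 16 coefficients in total.

16


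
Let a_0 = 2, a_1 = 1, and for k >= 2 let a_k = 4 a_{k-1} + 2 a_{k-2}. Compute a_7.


Iterating the recurrence forward:
a_0 = 2
a_1 = 1
a_2 = 4*1 + 2*2 = 8
a_3 = 4*8 + 2*1 = 34
a_4 = 4*34 + 2*8 = 152
a_5 = 4*152 + 2*34 = 676
a_6 = 4*676 + 2*152 = 3008
a_7 = 4*3008 + 2*676 = 13384
So a_7 = 13384.

13384


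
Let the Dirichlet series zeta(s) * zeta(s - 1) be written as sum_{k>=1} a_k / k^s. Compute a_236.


Convolution gives a_k = sum_{d | k} d * 1 = sum_{d | k} d = sigma(k), the sum of positive divisors of k.
For k = 236, the divisors are 1, 2, 4, 59, 118, 236, so
sigma(236) = 1 + 2 + 4 + 59 + 118 + 236 = 420.

420


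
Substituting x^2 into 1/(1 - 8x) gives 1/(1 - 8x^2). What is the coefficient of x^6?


The coefficient of x^(2m) in 1/(1 - 8x^2) is 8^m.
With n = 6 = 2*3, the coefficient is 8^3 = 512.

512


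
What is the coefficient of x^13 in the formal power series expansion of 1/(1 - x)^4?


The expansion 1/(1 - x)^r = sum_{k>=0} C(k + r - 1, r - 1) x^k follows from the multiset / negative-binomial theorem (or from repeated differentiation of the geometric series).
For r = 4 and k = 13:
C(16, 3) = 20922789888000 / (6 * 6227020800) = 560.

560


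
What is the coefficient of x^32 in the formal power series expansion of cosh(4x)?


The Maclaurin series is cosh(t) = sum_{m>=0} t^(2m) / (2m)!, so substituting t = 4x, only even powers of x are nonzero, with coefficient of x^(2m) equal to 4^(2m) / (2m)!.
For x^32 the coefficient is 4^32/32! = 18446744073709551616/263130836933693530167218012160000000 = 8589934592/122529844256906551386796875.

8589934592/122529844256906551386796875


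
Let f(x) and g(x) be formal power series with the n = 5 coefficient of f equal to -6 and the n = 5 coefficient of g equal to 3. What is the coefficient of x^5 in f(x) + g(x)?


Addition of formal power series is termwise.
The coefficient of x^5 in f + g = -6 + 3
= -3

-3


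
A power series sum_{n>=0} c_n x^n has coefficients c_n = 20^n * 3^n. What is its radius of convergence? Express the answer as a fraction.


By the root test (Cauchy-Hadamard), the radius is R = 1 / limsup_n |c_n|^(1/n).
Here |c_n|^(1/n) = (20^n * 3^n)^(1/n) = 20 * 3 = 60 for all n.
So R = 1/60 = 1/60.

1/60


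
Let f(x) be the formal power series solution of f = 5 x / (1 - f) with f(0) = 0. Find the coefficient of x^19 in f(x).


Apply Lagrange inversion: f = 5 x * phi(f) with phi(t) = 1/(1 - t), so
[x^n] f = 5^n * (1/n) [t^(n-1)] phi(t)^n = 5^n * (1/n) [t^(n-1)] (1 - t)^(-n) = 5^n * (1/n) C(2n - 2, n - 1) = 5^n * C_{n-1}.
For n = 19: C_18 = C(36, 18) / 19 = 9075135300/19 = 477638700.
With the 5^19 = 19073486328125 factor, the coefficient is 19073486328125 * 477638700 = 9110235214233398437500.

9110235214233398437500


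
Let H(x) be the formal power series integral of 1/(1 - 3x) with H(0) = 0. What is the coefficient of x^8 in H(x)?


1/(1 - 3x) = sum_{k>=0} 3^k x^k. Integrating termwise with H(0) = 0:
H(x) = sum_{k>=0} 3^k x^(k+1) / (k+1) = sum_{m>=1} 3^(m-1) x^m / m.
For m = 8: 3^7/8 = 2187/8 = 2187/8.

2187/8


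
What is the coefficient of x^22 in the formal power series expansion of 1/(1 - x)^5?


The negative binomial / multiset identity is
1/(1 - x)^r = sum_{k>=0} C(k + r - 1, r - 1) x^k.
Here r = 5 and k = 22, so the coefficient is
C(22 + 4, 4) = C(26, 4)
= 14950

14950


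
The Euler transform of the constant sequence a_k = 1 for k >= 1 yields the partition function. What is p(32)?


The Euler transform converts the sequence a_k = 1 into the number of integer partitions.
Using the recurrence or dynamic programming:
p(32) = 8349

8349


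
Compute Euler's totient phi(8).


phi(n) counts integers in [1, n] coprime to n. Using the multiplicative formula phi(n) = n * prod_{p | n} (1 - 1/p):
8 = 2^3, so
phi(8) = 8 * (1 - 1/2) = 4.

4


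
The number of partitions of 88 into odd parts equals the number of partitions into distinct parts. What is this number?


Computing partitions of 88 into odd parts (1, 3, 5, ...):
Using the generating function prod_{k>=0} 1/(1-x^(2k+1)),
the count is 159046

159046


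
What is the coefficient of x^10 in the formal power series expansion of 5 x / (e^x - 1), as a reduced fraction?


The exponential generating function for Bernoulli numbers is
x / (e^x - 1) = sum_{k>=0} B_k x^k / k!.
So the coefficient of x^10 in 5 x / (e^x - 1) is 5 B_10 / 10!.
Computing: B_10 = 5/66, 10! = 3628800, giving
5 * 5/66 / 3628800 = 1/9580032.

1/9580032


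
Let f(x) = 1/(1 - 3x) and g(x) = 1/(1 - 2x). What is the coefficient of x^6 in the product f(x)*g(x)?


The coefficient of x^n in f*g is the Cauchy product: sum_{k=0}^{n} a^k * b^(n-k).
With a=3, b=2, n=6:
sum_{k=0}^{6} 3^k * 2^(6-k)
= 2059

2059


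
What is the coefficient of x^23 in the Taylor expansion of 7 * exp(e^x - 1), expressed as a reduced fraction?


exp(e^x - 1) = sum_{k>=0} Bell_k x^k / k!, where Bell_k is the k-th Bell number.
So the coefficient of x^23 is 7 * Bell_23 / 23!.
Computing: Bell_23 = 44152005855084346 and 23! = 25852016738884976640000, giving
7 * 44152005855084346/25852016738884976640000 = 22076002927542173/1846572624206069760000.

22076002927542173/1846572624206069760000


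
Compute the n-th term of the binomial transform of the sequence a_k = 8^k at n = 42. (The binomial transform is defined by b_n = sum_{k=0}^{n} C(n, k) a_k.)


With a_k = 8^k, b_n = sum_{k=0}^{n} C(n, k) 8^k = (1 + 8)^n by the binomial theorem.
For n = 42: (1 + 8)^42 = 9^42 = 11972515182562019788602740026717047105681.

11972515182562019788602740026717047105681


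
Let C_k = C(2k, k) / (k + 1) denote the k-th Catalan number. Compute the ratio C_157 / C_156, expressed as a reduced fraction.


Using C_k = (2k)! / (k! (k+1)!), the ratio C_{k+1}/C_k simplifies to
C_{k+1}/C_k = [(2k+2)! / ((k+1)! (k+2)!)] * [k! (k+1)! / (2k)!]
 = (2k+2)(2k+1) / ((k+1)(k+2)) = 2(2k+1) / (k+2).
For k = 156: 2(2*156 + 1) / (156 + 2) = 626/158 = 313/79.

313/79


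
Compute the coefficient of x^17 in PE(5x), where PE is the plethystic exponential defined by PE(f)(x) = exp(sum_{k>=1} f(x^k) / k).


With f(x) = 5x, the exponent is sum_{k>=1} 5 x^k / k = 5 * (-ln(1 - x)). Exponentiating:
PE(5x) = exp(-5 ln(1 - x)) = 1/(1 - x)^5.
By the negative binomial expansion, [x^n] 1/(1 - x)^5 = C(n + 4, 4).
For n = 17: C(21, 4) = 5985.

5985


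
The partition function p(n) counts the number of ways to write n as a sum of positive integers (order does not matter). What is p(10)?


Using the generating function prod_{k>=1} 1/(1-x^k), we compute p(10).
By dynamic programming over parts 1 through 10:
p(10) = 42

42


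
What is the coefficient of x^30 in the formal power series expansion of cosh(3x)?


The Maclaurin series is cosh(t) = sum_{m>=0} t^(2m) / (2m)!, so substituting t = 3x, only even powers of x are nonzero, with coefficient of x^(2m) equal to 3^(2m) / (2m)!.
For x^30 the coefficient is 3^30/30! = 205891132094649/265252859812191058636308480000000 = 43046721/55457783609342033920000000.

43046721/55457783609342033920000000


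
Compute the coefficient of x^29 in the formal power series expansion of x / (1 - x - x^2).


Let f(x) = sum_{k>=0} a_k x^k. Multiplying f(x) * (1 - x - x^2) = x and matching coefficients gives a_0 = 0, a_1 = 1, and a_k = a_{k-1} + a_{k-2} for k >= 2. These are the Fibonacci numbers F_k.
Iterating from F_0 = 0, F_1 = 1:
F_0=0, F_1=1, F_2=1, F_3=2, F_4=3, F_5=5, F_6=8, F_7=13, F_8=21, F_9=34, ...
F_29 = 514229.

514229


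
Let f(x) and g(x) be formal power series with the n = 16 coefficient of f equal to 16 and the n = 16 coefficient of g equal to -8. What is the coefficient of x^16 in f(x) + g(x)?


Addition of formal power series is termwise.
The coefficient of x^16 in f + g = 16 + -8
= 8

8


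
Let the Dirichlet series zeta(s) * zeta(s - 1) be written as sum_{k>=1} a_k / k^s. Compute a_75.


Convolution gives a_k = sum_{d | k} d * 1 = sum_{d | k} d = sigma(k), the sum of positive divisors of k.
For k = 75, the divisors are 1, 3, 5, 15, 25, 75, so
sigma(75) = 1 + 3 + 5 + 15 + 25 + 75 = 124.

124


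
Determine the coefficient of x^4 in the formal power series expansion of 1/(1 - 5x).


The geometric series identity gives 1/(1 - c x) = sum_{k>=0} c^k x^k, so the coefficient of x^k is c^k.
Here c = 5 and k = 4.
Computing: 5^4 = 625

625


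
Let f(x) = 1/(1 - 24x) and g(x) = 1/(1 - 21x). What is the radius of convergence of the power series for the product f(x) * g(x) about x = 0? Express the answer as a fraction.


The radius of 1/(1 - 24x) is 1/24 (nearest singularity at x = 1/24), and the radius of 1/(1 - 21x) is 1/21.
The product f(x)*g(x) = 1/((1 - 24x)(1 - 21x)) has singularities at both 1/24 and 1/21, so its radius of convergence is the distance to the nearest one:
min(1/24, 1/21) = 1/24.

1/24


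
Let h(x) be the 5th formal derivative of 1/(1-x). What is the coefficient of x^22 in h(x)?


Differentiating 5 times: d^5/dx^5 [1/(1-x)] = 5!/(1-x)^6.
The expansion 1/(1-x)^6 = sum_{k>=0} C(k+5, 5) x^k, so the coefficient of x^n in 5!/(1-x)^6 is 5! * C(n+5, 5).
For n = 22: 120 * C(27, 5) = 120 * 80730 = 9687600

9687600


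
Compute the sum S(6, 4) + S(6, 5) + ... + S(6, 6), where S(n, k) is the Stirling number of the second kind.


By definition, S(n, k) counts partitions of an n-set into exactly k nonempty blocks.
Computing row n = 6 for k = 4..6:
S(6, k): 65, 15, 1
Sum = 81.

81


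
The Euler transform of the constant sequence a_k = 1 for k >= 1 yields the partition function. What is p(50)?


The Euler transform converts the sequence a_k = 1 into the number of integer partitions.
Using the recurrence or dynamic programming:
p(50) = 204226

204226


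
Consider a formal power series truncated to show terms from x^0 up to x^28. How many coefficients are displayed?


From x^0 to x^28 inclusive, the count is 28 - 0 + 1 = 29.

29


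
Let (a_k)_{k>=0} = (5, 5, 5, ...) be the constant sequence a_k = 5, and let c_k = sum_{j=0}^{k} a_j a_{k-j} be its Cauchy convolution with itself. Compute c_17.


Since a_j = 5 for all j >= 0, the convolution sum becomes
c_k = sum_{j=0}^{k} 5 * 5 = 25 * (k + 1).
Equivalently, the generating function of (a_k) is 5/(1 - x) and its square is 25/(1 - x)^2 = sum_{k>=0} 25(k + 1) x^k.
For k = 17: 25 * 18 = 450.

450


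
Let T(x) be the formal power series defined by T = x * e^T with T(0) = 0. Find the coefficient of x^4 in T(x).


Apply the Lagrange inversion formula: if T = x * phi(T) with phi(t) = e^t, then
[x^n] T = (1/n) [t^(n-1)] phi(t)^n = (1/n) [t^(n-1)] e^(n t) = (1/n) * n^(n-1) / (n-1)! = n^(n-1) / n!.
When c = 1 this is the Cayley count of rooted labeled trees on n vertices, divided by n!.
For n = 4: 4^3 / 4! = 64/24 = 8/3.

8/3


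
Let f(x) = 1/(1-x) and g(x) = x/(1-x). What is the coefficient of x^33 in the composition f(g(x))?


First simplify the composition: f(g(x)) = 1/(1 - x/(1-x)) = (1-x)/((1-x) - x) = (1-x)/(1-2x).
Now extract the coefficient. Write (1-x)/(1-2x) = 1/(1-2x) - x/(1-2x).
The coefficient of x^n in 1/(1-2x) is 2^n, and in x/(1-2x) is 2^(n-1) (for n >= 1).
So the coefficient of x^33 is 2^33 - 2^32 = 8589934592 - 4294967296 = 4294967296.

4294967296


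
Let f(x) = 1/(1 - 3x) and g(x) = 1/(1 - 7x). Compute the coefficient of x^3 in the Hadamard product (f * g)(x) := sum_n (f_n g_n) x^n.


f has coefficients f_k = 3^k and g has coefficients g_k = 7^k, so the Hadamard product has coefficient (f*g)_k = 3^k * 7^k = 21^k.
For k = 3: 21^3 = 9261.

9261


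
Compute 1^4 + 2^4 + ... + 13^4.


This power sum has a closed form given by Faulhaber's formula
sum_{k=1}^{m} k^p = (1 / (p + 1)) * sum_{j=0}^{p} C(p + 1, j) B_j m^(p + 1 - j),
but for small m direct computation is fastest:
1 + 16 + 81 + 256 + 625 + 1296 + 2401 + 4096 + 6561 + 10000 + 14641 + 20736 + 28561 = 89271.

89271


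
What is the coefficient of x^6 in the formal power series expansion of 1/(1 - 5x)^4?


The general identity 1/(1 - c x)^r = sum_{k>=0} c^k C(k + r - 1, r - 1) x^k follows by substituting y = c x into 1/(1 - y)^r = sum_{k>=0} C(k + r - 1, r - 1) y^k.
For c = 5, r = 4, k = 6:
5^6 * C(9, 3) = 15625 * 84 = 1312500.

1312500


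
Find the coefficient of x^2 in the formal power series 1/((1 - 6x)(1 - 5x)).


By partial fractions or Cauchy convolution:
The coefficient equals sum_{k=0}^{2} 6^k * 5^(2-k).
= 91

91


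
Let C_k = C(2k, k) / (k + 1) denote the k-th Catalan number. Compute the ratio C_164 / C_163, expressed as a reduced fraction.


Using C_k = (2k)! / (k! (k+1)!), the ratio C_{k+1}/C_k simplifies to
C_{k+1}/C_k = [(2k+2)! / ((k+1)! (k+2)!)] * [k! (k+1)! / (2k)!]
 = (2k+2)(2k+1) / ((k+1)(k+2)) = 2(2k+1) / (k+2).
For k = 163: 2(2*163 + 1) / (163 + 2) = 654/165 = 218/55.

218/55


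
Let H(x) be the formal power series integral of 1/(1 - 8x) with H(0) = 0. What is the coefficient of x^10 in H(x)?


1/(1 - 8x) = sum_{k>=0} 8^k x^k. Integrating termwise with H(0) = 0:
H(x) = sum_{k>=0} 8^k x^(k+1) / (k+1) = sum_{m>=1} 8^(m-1) x^m / m.
For m = 10: 8^9/10 = 134217728/10 = 67108864/5.

67108864/5


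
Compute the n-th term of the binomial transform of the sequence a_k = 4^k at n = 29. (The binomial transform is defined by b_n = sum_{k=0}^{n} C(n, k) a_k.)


With a_k = 4^k, b_n = sum_{k=0}^{n} C(n, k) 4^k = (1 + 4)^n by the binomial theorem.
For n = 29: (1 + 4)^29 = 5^29 = 186264514923095703125.

186264514923095703125


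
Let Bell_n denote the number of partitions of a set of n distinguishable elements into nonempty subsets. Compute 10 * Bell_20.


Bell_20 can be computed from the Bell triangle or from Dobinski's identity Bell_n = (1/e) * sum_{k>=0} k^n / k!.
Computing Bell_20 = 51724158235372.
Then 10 * 51724158235372 = 517241582353720.

517241582353720


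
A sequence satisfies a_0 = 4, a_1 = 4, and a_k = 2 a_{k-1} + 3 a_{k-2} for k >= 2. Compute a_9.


The characteristic equation is t^2 - 2 t - 3 = 0, with roots r_1 = 3 and r_2 = -1 (so c_1 = r_1 + r_2, c_2 = -r_1 r_2 as required).
One can use the closed form a_n = A r_1^n + B r_2^n, but direct iteration is more reliable:
a_0 = 4, a_1 = 4, a_2 = 20, a_3 = 52, a_4 = 164, a_5 = 484, a_6 = 1460, a_7 = 4372, a_8 = 13124, a_9 = 39364.
So a_9 = 39364.

39364


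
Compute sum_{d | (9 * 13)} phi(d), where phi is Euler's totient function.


First, 9 * 13 = 117. One classical identity is sum_{d | n} phi(d) = n (each k in [1, n] has a unique gcd with n, and among the k's with gcd(k, n) = n/d there are phi(d) of them). So the sum equals 117. We also verify directly:
Divisors of 117: 1, 3, 9, 13, 39, 117.
phi values: 1, 2, 6, 12, 24, 72.
Sum = 117.

117


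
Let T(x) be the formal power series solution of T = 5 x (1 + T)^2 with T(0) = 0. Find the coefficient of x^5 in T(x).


Apply the Lagrange inversion formula: if T = 5 x * phi(T) with phi(t) = (1 + t)^2, then [x^n] T = 5^n * (1/n) [t^(n-1)] phi(t)^n = 5^n * (1/n) [t^(n-1)] (1 + t)^(2n) = 5^n * (1/n) C(2n, n-1).
Using the identity C(2n, n-1) = C(2n, n) * n / (n+1), the unscaled factor equals C(2n, n) / (n+1) = C_n, the n-th Catalan number.
For n = 5: C_5 = C(10, 5) / 6 = 252/6 = 42.
With the 5^5 = 3125 factor, the coefficient is 3125 * 42 = 131250.

131250


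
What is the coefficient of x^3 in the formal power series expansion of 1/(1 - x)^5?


The expansion 1/(1 - x)^r = sum_{k>=0} C(k + r - 1, r - 1) x^k follows from the multiset / negative-binomial theorem (or from repeated differentiation of the geometric series).
For r = 5 and k = 3:
C(7, 4) = 5040 / (24 * 6) = 35.

35


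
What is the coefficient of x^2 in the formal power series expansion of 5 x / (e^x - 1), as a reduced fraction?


The exponential generating function for Bernoulli numbers is
x / (e^x - 1) = sum_{k>=0} B_k x^k / k!.
So the coefficient of x^2 in 5 x / (e^x - 1) is 5 B_2 / 2!.
Computing: B_2 = 1/6, 2! = 2, giving
5 * 1/6 / 2 = 5/12.

5/12


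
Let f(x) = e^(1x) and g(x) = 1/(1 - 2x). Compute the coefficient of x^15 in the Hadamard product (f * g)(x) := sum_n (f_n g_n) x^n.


Expanding: f_k = 1^k/k! (from e^(1x)) and g_k = 2^k (from 1/(1 - 2x)). So the Hadamard coefficient (f * g)_k = 1^k 2^k / k! = (2)^k / k!.
For k = 15: 2^15/15! = 32768/1307674368000 = 16/638512875.

16/638512875


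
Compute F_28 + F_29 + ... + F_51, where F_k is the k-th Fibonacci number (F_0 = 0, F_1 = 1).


Use the identity sum_{k=0}^{N} F_k = F_{N+2} - 1 (which follows from F_{k+2} - F_{k+1} = F_k). Then
sum_{k=28}^{51} F_k = (F_{53} - 1) - (F_{29} - 1) = F_{53} - F_{29}.
Computing: F_{53} = 53316291173, F_{29} = 514229, so
Sum = 53316291173 - 514229 = 53315776944.

53315776944


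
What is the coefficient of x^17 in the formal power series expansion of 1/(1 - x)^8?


The negative binomial / multiset identity is
1/(1 - x)^r = sum_{k>=0} C(k + r - 1, r - 1) x^k.
Here r = 8 and k = 17, so the coefficient is
C(17 + 7, 7) = C(24, 7)
= 346104

346104


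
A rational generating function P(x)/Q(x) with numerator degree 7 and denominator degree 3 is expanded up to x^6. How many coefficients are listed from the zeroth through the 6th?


Expanding up to x^6 gives the coefficients for x^0, x^1, ..., x^6.
That is 6 + 1 = 7 coefficients in total.

7


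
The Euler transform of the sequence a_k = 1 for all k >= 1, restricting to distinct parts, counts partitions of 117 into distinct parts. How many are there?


Partitions of 117 into distinct parts can be computed via generating function.
Product (1+x)(1+x^2)(1+x^3)...
The coefficient of x^117 = 1741521

1741521


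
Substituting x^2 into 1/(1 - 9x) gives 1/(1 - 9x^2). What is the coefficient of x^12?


The coefficient of x^(2m) in 1/(1 - 9x^2) is 9^m.
With n = 12 = 2*6, the coefficient is 9^6 = 531441.

531441


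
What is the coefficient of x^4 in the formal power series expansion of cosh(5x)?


The Maclaurin series is cosh(t) = sum_{m>=0} t^(2m) / (2m)!, so substituting t = 5x, only even powers of x are nonzero, with coefficient of x^(2m) equal to 5^(2m) / (2m)!.
For x^4 the coefficient is 5^4/4! = 625/24 = 625/24.

625/24


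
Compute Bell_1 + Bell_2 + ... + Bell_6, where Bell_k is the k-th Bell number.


Recall Bell_k counts set partitions of a k-set (with Bell_0 = 1 by convention).
Bell_1 through Bell_6: 1, 2, 5, 15, 52, 203
Sum = 1 + 2 + 5 + 15 + 52 + 203 = 278.

278


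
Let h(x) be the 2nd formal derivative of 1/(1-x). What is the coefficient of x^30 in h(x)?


Differentiating 2 times: d^2/dx^2 [1/(1-x)] = 2!/(1-x)^3.
The expansion 1/(1-x)^3 = sum_{k>=0} C(k+2, 2) x^k, so the coefficient of x^n in 2!/(1-x)^3 is 2! * C(n+2, 2).
For n = 30: 2 * C(32, 2) = 2 * 496 = 992

992


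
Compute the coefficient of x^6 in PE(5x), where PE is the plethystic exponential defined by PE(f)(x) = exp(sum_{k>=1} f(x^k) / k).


With f(x) = 5x, the exponent is sum_{k>=1} 5 x^k / k = 5 * (-ln(1 - x)). Exponentiating:
PE(5x) = exp(-5 ln(1 - x)) = 1/(1 - x)^5.
By the negative binomial expansion, [x^n] 1/(1 - x)^5 = C(n + 4, 4).
For n = 6: C(10, 4) = 210.

210


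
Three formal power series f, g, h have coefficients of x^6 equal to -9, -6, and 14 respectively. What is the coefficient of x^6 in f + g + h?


Series addition is componentwise:
-9 + -6 + 14
= -1

-1


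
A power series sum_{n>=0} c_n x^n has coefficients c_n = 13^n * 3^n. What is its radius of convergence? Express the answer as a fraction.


By the root test (Cauchy-Hadamard), the radius is R = 1 / limsup_n |c_n|^(1/n).
Here |c_n|^(1/n) = (13^n * 3^n)^(1/n) = 13 * 3 = 39 for all n.
So R = 1/39 = 1/39.

1/39


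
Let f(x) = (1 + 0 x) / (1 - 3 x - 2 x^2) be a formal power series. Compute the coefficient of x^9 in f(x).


Write f(x) = sum_{k>=0} a_k x^k. Multiplying both sides by 1 - 3 x - 2 x^2 gives
(1 - 3 x - 2 x^2) sum_{k>=0} a_k x^k = 1 + 0 x.
Matching coefficients:
 x^0: a_0 = 1
 x^1: a_1 - 3 a_0 = 0  =>  a_1 = 3*1 + 0 = 3
 x^k (k >= 2): a_k = 3 a_{k-1} + 2 a_{k-2}.
Iterating: a_2 = 11, a_3 = 39, a_4 = 139, a_5 = 495, a_6 = 1763, a_7 = 6279, a_8 = 22363, a_9 = 79647.
So the coefficient of x^9 is 79647.

79647


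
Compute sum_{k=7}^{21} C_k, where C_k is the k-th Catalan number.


C_7 through C_21: 429, 1430, 4862, 16796, 58786, 208012, 742900, 2674440, 9694845, 35357670, 129644790, 477638700, 1767263190, 6564120420, 24466267020
Sum = 429 + 1430 + 4862 + 16796 + 58786 + 208012 + 742900 + 2674440 + 9694845 + 35357670 + 129644790 + 477638700 + 1767263190 + 6564120420 + 24466267020
= 33453694290

33453694290
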